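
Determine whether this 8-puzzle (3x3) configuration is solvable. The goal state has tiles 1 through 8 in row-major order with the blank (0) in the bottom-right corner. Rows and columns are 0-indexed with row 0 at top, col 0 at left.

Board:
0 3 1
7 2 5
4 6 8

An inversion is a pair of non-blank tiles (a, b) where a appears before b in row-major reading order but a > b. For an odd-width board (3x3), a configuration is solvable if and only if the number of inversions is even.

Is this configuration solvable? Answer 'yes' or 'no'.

Inversions (pairs i<j in row-major order where tile[i] > tile[j] > 0): 7
7 is odd, so the puzzle is not solvable.

Answer: no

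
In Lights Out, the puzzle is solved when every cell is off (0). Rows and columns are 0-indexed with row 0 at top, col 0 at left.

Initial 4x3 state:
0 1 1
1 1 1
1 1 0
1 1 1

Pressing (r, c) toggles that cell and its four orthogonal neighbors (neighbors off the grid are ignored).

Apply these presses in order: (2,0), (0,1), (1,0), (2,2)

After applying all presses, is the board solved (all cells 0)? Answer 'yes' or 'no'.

After press 1 at (2,0):
0 1 1
0 1 1
0 0 0
0 1 1

After press 2 at (0,1):
1 0 0
0 0 1
0 0 0
0 1 1

After press 3 at (1,0):
0 0 0
1 1 1
1 0 0
0 1 1

After press 4 at (2,2):
0 0 0
1 1 0
1 1 1
0 1 0

Lights still on: 6

Answer: no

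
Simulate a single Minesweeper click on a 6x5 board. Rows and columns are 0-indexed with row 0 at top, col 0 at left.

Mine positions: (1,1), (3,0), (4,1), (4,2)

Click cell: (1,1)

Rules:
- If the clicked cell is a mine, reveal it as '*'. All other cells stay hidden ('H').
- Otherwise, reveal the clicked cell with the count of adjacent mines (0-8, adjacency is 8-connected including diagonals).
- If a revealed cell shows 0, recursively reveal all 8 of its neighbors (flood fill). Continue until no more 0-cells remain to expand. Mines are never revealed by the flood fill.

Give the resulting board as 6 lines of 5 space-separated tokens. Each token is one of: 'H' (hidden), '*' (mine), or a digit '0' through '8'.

H H H H H
H * H H H
H H H H H
H H H H H
H H H H H
H H H H H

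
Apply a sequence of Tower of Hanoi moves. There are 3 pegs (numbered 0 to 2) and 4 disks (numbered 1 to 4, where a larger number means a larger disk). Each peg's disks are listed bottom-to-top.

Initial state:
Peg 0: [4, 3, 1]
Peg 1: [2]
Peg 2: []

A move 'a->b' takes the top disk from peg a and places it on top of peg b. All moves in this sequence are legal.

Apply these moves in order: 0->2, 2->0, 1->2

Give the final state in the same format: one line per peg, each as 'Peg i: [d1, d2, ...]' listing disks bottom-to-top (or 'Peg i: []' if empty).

After move 1 (0->2):
Peg 0: [4, 3]
Peg 1: [2]
Peg 2: [1]

After move 2 (2->0):
Peg 0: [4, 3, 1]
Peg 1: [2]
Peg 2: []

After move 3 (1->2):
Peg 0: [4, 3, 1]
Peg 1: []
Peg 2: [2]

Answer: Peg 0: [4, 3, 1]
Peg 1: []
Peg 2: [2]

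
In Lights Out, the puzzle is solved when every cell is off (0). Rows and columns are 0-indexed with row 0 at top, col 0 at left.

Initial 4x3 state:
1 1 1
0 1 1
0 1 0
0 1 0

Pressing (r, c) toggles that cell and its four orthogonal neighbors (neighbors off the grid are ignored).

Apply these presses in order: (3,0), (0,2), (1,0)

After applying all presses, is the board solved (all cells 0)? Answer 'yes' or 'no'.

After press 1 at (3,0):
1 1 1
0 1 1
1 1 0
1 0 0

After press 2 at (0,2):
1 0 0
0 1 0
1 1 0
1 0 0

After press 3 at (1,0):
0 0 0
1 0 0
0 1 0
1 0 0

Lights still on: 3

Answer: no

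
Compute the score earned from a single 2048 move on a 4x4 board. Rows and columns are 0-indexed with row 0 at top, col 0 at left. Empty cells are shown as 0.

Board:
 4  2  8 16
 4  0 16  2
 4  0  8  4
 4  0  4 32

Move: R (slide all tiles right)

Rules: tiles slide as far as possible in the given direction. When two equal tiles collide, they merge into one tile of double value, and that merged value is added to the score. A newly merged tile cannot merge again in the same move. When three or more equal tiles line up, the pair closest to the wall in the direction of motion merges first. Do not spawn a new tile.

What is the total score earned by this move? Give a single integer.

Answer: 8

Derivation:
Slide right:
row 0: [4, 2, 8, 16] -> [4, 2, 8, 16]  score +0 (running 0)
row 1: [4, 0, 16, 2] -> [0, 4, 16, 2]  score +0 (running 0)
row 2: [4, 0, 8, 4] -> [0, 4, 8, 4]  score +0 (running 0)
row 3: [4, 0, 4, 32] -> [0, 0, 8, 32]  score +8 (running 8)
Board after move:
 4  2  8 16
 0  4 16  2
 0  4  8  4
 0  0  8 32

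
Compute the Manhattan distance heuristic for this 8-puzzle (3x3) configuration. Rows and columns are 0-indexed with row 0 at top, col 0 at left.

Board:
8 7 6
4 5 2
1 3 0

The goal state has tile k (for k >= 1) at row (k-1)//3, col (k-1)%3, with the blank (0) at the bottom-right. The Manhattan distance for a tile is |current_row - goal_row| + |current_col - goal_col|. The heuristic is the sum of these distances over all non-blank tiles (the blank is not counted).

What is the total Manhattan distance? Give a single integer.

Answer: 14

Derivation:
Tile 8: (0,0)->(2,1) = 3
Tile 7: (0,1)->(2,0) = 3
Tile 6: (0,2)->(1,2) = 1
Tile 4: (1,0)->(1,0) = 0
Tile 5: (1,1)->(1,1) = 0
Tile 2: (1,2)->(0,1) = 2
Tile 1: (2,0)->(0,0) = 2
Tile 3: (2,1)->(0,2) = 3
Sum: 3 + 3 + 1 + 0 + 0 + 2 + 2 + 3 = 14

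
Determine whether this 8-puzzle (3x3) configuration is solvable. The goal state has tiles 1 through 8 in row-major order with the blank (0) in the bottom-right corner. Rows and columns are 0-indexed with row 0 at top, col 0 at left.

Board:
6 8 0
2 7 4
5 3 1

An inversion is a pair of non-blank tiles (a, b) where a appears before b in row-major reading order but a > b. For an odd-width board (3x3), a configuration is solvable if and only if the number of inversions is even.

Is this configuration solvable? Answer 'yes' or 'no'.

Answer: no

Derivation:
Inversions (pairs i<j in row-major order where tile[i] > tile[j] > 0): 21
21 is odd, so the puzzle is not solvable.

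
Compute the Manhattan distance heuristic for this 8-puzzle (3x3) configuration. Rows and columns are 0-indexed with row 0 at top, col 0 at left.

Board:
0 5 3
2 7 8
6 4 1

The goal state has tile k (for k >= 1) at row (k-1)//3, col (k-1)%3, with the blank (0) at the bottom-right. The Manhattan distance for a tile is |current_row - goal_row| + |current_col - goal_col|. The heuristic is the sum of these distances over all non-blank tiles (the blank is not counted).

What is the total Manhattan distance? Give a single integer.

Tile 5: (0,1)->(1,1) = 1
Tile 3: (0,2)->(0,2) = 0
Tile 2: (1,0)->(0,1) = 2
Tile 7: (1,1)->(2,0) = 2
Tile 8: (1,2)->(2,1) = 2
Tile 6: (2,0)->(1,2) = 3
Tile 4: (2,1)->(1,0) = 2
Tile 1: (2,2)->(0,0) = 4
Sum: 1 + 0 + 2 + 2 + 2 + 3 + 2 + 4 = 16

Answer: 16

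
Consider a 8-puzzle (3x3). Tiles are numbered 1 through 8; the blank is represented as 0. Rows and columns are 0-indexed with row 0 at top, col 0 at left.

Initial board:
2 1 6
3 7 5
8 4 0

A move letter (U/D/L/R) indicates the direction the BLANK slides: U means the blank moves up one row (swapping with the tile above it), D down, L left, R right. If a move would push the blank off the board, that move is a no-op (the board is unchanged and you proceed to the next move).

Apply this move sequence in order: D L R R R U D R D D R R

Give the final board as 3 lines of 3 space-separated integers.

Answer: 2 1 6
3 7 5
8 4 0

Derivation:
After move 1 (D):
2 1 6
3 7 5
8 4 0

After move 2 (L):
2 1 6
3 7 5
8 0 4

After move 3 (R):
2 1 6
3 7 5
8 4 0

After move 4 (R):
2 1 6
3 7 5
8 4 0

After move 5 (R):
2 1 6
3 7 5
8 4 0

After move 6 (U):
2 1 6
3 7 0
8 4 5

After move 7 (D):
2 1 6
3 7 5
8 4 0

After move 8 (R):
2 1 6
3 7 5
8 4 0

After move 9 (D):
2 1 6
3 7 5
8 4 0

After move 10 (D):
2 1 6
3 7 5
8 4 0

After move 11 (R):
2 1 6
3 7 5
8 4 0

After move 12 (R):
2 1 6
3 7 5
8 4 0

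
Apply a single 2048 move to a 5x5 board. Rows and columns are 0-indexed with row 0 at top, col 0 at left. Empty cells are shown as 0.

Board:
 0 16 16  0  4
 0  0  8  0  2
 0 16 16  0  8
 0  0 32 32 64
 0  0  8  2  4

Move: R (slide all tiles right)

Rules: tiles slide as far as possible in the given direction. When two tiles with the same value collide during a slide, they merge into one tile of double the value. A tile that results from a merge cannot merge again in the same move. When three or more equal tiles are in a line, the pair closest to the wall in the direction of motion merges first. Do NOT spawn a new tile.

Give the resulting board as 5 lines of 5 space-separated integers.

Slide right:
row 0: [0, 16, 16, 0, 4] -> [0, 0, 0, 32, 4]
row 1: [0, 0, 8, 0, 2] -> [0, 0, 0, 8, 2]
row 2: [0, 16, 16, 0, 8] -> [0, 0, 0, 32, 8]
row 3: [0, 0, 32, 32, 64] -> [0, 0, 0, 64, 64]
row 4: [0, 0, 8, 2, 4] -> [0, 0, 8, 2, 4]

Answer:  0  0  0 32  4
 0  0  0  8  2
 0  0  0 32  8
 0  0  0 64 64
 0  0  8  2  4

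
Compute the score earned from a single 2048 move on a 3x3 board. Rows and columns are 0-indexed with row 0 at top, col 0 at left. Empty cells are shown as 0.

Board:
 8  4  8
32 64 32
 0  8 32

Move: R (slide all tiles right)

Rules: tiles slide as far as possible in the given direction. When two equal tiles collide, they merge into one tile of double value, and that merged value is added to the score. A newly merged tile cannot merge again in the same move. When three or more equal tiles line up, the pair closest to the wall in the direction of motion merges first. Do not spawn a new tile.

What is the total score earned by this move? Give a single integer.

Answer: 0

Derivation:
Slide right:
row 0: [8, 4, 8] -> [8, 4, 8]  score +0 (running 0)
row 1: [32, 64, 32] -> [32, 64, 32]  score +0 (running 0)
row 2: [0, 8, 32] -> [0, 8, 32]  score +0 (running 0)
Board after move:
 8  4  8
32 64 32
 0  8 32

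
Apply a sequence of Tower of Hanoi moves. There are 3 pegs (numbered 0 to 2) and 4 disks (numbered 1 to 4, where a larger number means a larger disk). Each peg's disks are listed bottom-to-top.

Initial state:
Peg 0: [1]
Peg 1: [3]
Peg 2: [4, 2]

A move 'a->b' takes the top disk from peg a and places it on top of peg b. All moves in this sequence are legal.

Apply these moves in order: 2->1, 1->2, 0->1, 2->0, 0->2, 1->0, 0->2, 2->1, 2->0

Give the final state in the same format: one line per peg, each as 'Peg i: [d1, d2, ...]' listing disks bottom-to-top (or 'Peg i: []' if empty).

Answer: Peg 0: [2]
Peg 1: [3, 1]
Peg 2: [4]

Derivation:
After move 1 (2->1):
Peg 0: [1]
Peg 1: [3, 2]
Peg 2: [4]

After move 2 (1->2):
Peg 0: [1]
Peg 1: [3]
Peg 2: [4, 2]

After move 3 (0->1):
Peg 0: []
Peg 1: [3, 1]
Peg 2: [4, 2]

After move 4 (2->0):
Peg 0: [2]
Peg 1: [3, 1]
Peg 2: [4]

After move 5 (0->2):
Peg 0: []
Peg 1: [3, 1]
Peg 2: [4, 2]

After move 6 (1->0):
Peg 0: [1]
Peg 1: [3]
Peg 2: [4, 2]

After move 7 (0->2):
Peg 0: []
Peg 1: [3]
Peg 2: [4, 2, 1]

After move 8 (2->1):
Peg 0: []
Peg 1: [3, 1]
Peg 2: [4, 2]

After move 9 (2->0):
Peg 0: [2]
Peg 1: [3, 1]
Peg 2: [4]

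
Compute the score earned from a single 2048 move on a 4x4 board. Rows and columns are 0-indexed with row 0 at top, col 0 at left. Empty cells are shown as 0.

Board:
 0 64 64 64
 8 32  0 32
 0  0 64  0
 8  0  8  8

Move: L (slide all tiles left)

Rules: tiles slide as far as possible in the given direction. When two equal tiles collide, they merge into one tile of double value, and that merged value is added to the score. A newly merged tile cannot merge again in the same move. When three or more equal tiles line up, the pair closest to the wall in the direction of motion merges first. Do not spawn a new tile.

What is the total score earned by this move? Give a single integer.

Slide left:
row 0: [0, 64, 64, 64] -> [128, 64, 0, 0]  score +128 (running 128)
row 1: [8, 32, 0, 32] -> [8, 64, 0, 0]  score +64 (running 192)
row 2: [0, 0, 64, 0] -> [64, 0, 0, 0]  score +0 (running 192)
row 3: [8, 0, 8, 8] -> [16, 8, 0, 0]  score +16 (running 208)
Board after move:
128  64   0   0
  8  64   0   0
 64   0   0   0
 16   8   0   0

Answer: 208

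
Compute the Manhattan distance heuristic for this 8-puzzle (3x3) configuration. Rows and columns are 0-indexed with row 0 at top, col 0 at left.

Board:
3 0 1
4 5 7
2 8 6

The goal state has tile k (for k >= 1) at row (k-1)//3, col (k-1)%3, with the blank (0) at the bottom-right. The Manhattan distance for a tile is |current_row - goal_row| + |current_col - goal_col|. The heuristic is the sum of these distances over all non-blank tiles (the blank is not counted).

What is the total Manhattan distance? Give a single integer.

Tile 3: (0,0)->(0,2) = 2
Tile 1: (0,2)->(0,0) = 2
Tile 4: (1,0)->(1,0) = 0
Tile 5: (1,1)->(1,1) = 0
Tile 7: (1,2)->(2,0) = 3
Tile 2: (2,0)->(0,1) = 3
Tile 8: (2,1)->(2,1) = 0
Tile 6: (2,2)->(1,2) = 1
Sum: 2 + 2 + 0 + 0 + 3 + 3 + 0 + 1 = 11

Answer: 11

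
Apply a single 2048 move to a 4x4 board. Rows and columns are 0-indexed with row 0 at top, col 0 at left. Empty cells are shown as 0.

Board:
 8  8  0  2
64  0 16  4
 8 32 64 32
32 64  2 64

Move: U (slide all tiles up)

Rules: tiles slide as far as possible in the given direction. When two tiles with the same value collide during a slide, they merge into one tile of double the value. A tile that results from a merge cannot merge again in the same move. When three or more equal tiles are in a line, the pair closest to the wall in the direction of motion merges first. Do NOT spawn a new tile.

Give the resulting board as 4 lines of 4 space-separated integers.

Answer:  8  8 16  2
64 32 64  4
 8 64  2 32
32  0  0 64

Derivation:
Slide up:
col 0: [8, 64, 8, 32] -> [8, 64, 8, 32]
col 1: [8, 0, 32, 64] -> [8, 32, 64, 0]
col 2: [0, 16, 64, 2] -> [16, 64, 2, 0]
col 3: [2, 4, 32, 64] -> [2, 4, 32, 64]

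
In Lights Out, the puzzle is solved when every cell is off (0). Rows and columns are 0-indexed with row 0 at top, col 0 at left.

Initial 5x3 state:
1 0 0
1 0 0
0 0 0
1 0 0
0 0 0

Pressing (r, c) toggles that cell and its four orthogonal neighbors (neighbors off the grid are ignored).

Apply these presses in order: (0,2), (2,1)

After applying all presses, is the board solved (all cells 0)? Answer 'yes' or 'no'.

After press 1 at (0,2):
1 1 1
1 0 1
0 0 0
1 0 0
0 0 0

After press 2 at (2,1):
1 1 1
1 1 1
1 1 1
1 1 0
0 0 0

Lights still on: 11

Answer: no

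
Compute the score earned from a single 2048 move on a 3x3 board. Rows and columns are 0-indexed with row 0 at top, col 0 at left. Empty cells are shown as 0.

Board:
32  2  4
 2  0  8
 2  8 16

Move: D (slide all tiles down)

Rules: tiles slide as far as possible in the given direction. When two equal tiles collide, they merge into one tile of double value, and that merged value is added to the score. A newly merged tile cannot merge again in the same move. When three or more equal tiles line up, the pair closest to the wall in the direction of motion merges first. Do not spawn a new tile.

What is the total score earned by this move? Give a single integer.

Answer: 4

Derivation:
Slide down:
col 0: [32, 2, 2] -> [0, 32, 4]  score +4 (running 4)
col 1: [2, 0, 8] -> [0, 2, 8]  score +0 (running 4)
col 2: [4, 8, 16] -> [4, 8, 16]  score +0 (running 4)
Board after move:
 0  0  4
32  2  8
 4  8 16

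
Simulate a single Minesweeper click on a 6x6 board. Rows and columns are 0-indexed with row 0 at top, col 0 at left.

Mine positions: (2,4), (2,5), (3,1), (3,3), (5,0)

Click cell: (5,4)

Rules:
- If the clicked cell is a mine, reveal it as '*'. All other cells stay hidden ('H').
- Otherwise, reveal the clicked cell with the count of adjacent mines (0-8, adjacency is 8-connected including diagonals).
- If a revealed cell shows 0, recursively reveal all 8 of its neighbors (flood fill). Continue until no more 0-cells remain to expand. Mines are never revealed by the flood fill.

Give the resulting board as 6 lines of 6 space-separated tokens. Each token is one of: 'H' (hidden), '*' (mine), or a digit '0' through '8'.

H H H H H H
H H H H H H
H H H H H H
H H H H 3 2
H 2 2 1 1 0
H 1 0 0 0 0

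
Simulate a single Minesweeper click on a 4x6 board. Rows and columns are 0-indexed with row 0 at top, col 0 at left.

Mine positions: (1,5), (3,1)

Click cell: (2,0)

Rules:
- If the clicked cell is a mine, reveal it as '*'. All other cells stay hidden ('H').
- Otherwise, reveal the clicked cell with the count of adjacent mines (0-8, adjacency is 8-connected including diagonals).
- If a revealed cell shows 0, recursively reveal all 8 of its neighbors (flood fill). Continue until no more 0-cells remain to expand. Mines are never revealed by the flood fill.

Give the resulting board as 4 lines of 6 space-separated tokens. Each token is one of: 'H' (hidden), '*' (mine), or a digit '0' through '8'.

H H H H H H
H H H H H H
1 H H H H H
H H H H H H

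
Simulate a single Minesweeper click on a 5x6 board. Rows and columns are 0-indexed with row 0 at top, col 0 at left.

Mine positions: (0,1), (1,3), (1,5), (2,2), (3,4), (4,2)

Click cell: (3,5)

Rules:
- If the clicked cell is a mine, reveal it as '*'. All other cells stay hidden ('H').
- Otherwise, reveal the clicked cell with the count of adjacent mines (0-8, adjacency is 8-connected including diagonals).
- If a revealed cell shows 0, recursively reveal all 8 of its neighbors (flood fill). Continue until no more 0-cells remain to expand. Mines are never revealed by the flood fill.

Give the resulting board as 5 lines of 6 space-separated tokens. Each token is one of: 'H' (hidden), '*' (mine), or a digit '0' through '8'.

H H H H H H
H H H H H H
H H H H H H
H H H H H 1
H H H H H H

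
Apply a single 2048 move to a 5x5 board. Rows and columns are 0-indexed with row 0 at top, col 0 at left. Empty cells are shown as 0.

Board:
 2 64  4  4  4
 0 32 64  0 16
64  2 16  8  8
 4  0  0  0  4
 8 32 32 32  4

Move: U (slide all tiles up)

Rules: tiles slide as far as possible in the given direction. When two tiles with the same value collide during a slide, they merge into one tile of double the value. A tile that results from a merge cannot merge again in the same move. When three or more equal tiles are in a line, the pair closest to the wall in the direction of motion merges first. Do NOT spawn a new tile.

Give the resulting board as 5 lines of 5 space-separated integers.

Slide up:
col 0: [2, 0, 64, 4, 8] -> [2, 64, 4, 8, 0]
col 1: [64, 32, 2, 0, 32] -> [64, 32, 2, 32, 0]
col 2: [4, 64, 16, 0, 32] -> [4, 64, 16, 32, 0]
col 3: [4, 0, 8, 0, 32] -> [4, 8, 32, 0, 0]
col 4: [4, 16, 8, 4, 4] -> [4, 16, 8, 8, 0]

Answer:  2 64  4  4  4
64 32 64  8 16
 4  2 16 32  8
 8 32 32  0  8
 0  0  0  0  0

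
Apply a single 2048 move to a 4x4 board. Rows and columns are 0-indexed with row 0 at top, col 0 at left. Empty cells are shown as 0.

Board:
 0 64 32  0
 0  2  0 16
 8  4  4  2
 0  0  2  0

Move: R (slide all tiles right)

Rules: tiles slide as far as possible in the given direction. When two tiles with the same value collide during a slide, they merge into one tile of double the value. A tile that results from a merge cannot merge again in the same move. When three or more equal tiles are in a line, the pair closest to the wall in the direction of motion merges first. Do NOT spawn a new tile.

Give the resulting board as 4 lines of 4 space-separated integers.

Answer:  0  0 64 32
 0  0  2 16
 0  8  8  2
 0  0  0  2

Derivation:
Slide right:
row 0: [0, 64, 32, 0] -> [0, 0, 64, 32]
row 1: [0, 2, 0, 16] -> [0, 0, 2, 16]
row 2: [8, 4, 4, 2] -> [0, 8, 8, 2]
row 3: [0, 0, 2, 0] -> [0, 0, 0, 2]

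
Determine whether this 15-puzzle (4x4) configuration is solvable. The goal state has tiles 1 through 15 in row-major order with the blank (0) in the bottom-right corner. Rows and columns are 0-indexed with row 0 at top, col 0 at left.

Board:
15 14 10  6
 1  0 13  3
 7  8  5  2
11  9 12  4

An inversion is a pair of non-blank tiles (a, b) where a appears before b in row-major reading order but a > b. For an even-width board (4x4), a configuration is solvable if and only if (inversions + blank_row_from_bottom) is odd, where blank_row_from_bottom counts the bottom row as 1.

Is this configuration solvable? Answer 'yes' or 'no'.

Answer: no

Derivation:
Inversions: 63
Blank is in row 1 (0-indexed from top), which is row 3 counting from the bottom (bottom = 1).
63 + 3 = 66, which is even, so the puzzle is not solvable.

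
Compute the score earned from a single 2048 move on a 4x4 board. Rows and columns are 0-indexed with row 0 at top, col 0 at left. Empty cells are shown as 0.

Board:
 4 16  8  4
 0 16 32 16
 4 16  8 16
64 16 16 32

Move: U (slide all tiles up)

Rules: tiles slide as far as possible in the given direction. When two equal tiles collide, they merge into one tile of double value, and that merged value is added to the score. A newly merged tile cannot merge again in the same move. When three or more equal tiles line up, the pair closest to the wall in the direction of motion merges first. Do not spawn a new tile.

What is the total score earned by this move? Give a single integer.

Slide up:
col 0: [4, 0, 4, 64] -> [8, 64, 0, 0]  score +8 (running 8)
col 1: [16, 16, 16, 16] -> [32, 32, 0, 0]  score +64 (running 72)
col 2: [8, 32, 8, 16] -> [8, 32, 8, 16]  score +0 (running 72)
col 3: [4, 16, 16, 32] -> [4, 32, 32, 0]  score +32 (running 104)
Board after move:
 8 32  8  4
64 32 32 32
 0  0  8 32
 0  0 16  0

Answer: 104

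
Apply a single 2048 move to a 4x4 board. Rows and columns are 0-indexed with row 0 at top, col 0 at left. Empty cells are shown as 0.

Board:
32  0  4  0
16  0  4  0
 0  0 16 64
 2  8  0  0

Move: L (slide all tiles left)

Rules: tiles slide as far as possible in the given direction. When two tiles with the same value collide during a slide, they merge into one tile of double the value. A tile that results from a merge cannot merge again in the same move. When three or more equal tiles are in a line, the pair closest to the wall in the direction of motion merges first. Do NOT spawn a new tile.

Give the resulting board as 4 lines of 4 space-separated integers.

Slide left:
row 0: [32, 0, 4, 0] -> [32, 4, 0, 0]
row 1: [16, 0, 4, 0] -> [16, 4, 0, 0]
row 2: [0, 0, 16, 64] -> [16, 64, 0, 0]
row 3: [2, 8, 0, 0] -> [2, 8, 0, 0]

Answer: 32  4  0  0
16  4  0  0
16 64  0  0
 2  8  0  0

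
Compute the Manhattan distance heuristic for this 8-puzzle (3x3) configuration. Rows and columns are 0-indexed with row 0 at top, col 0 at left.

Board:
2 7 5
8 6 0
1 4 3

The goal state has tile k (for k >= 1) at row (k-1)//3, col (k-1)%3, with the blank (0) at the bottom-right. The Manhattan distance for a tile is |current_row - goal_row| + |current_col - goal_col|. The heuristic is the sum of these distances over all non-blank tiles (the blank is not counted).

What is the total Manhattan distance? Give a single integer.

Answer: 15

Derivation:
Tile 2: (0,0)->(0,1) = 1
Tile 7: (0,1)->(2,0) = 3
Tile 5: (0,2)->(1,1) = 2
Tile 8: (1,0)->(2,1) = 2
Tile 6: (1,1)->(1,2) = 1
Tile 1: (2,0)->(0,0) = 2
Tile 4: (2,1)->(1,0) = 2
Tile 3: (2,2)->(0,2) = 2
Sum: 1 + 3 + 2 + 2 + 1 + 2 + 2 + 2 = 15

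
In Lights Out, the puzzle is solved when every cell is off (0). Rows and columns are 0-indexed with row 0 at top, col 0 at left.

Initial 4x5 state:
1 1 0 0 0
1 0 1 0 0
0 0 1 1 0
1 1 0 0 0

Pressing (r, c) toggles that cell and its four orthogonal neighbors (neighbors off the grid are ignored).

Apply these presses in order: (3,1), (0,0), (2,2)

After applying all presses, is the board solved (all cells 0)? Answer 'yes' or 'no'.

After press 1 at (3,1):
1 1 0 0 0
1 0 1 0 0
0 1 1 1 0
0 0 1 0 0

After press 2 at (0,0):
0 0 0 0 0
0 0 1 0 0
0 1 1 1 0
0 0 1 0 0

After press 3 at (2,2):
0 0 0 0 0
0 0 0 0 0
0 0 0 0 0
0 0 0 0 0

Lights still on: 0

Answer: yes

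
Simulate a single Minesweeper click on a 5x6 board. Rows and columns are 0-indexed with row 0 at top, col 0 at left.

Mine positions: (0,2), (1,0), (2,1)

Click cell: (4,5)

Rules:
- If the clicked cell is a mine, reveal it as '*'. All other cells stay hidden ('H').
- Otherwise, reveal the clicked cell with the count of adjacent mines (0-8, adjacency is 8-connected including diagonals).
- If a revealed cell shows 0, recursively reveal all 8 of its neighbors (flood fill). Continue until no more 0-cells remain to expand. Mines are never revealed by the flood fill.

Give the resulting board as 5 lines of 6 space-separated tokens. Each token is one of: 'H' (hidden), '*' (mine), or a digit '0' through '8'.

H H H 1 0 0
H H 2 1 0 0
H H 1 0 0 0
1 1 1 0 0 0
0 0 0 0 0 0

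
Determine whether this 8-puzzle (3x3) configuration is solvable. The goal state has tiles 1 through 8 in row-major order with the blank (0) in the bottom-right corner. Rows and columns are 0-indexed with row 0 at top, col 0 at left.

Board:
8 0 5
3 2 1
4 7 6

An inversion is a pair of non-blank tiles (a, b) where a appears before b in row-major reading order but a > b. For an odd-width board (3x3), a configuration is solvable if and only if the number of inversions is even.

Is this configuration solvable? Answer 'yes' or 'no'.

Answer: no

Derivation:
Inversions (pairs i<j in row-major order where tile[i] > tile[j] > 0): 15
15 is odd, so the puzzle is not solvable.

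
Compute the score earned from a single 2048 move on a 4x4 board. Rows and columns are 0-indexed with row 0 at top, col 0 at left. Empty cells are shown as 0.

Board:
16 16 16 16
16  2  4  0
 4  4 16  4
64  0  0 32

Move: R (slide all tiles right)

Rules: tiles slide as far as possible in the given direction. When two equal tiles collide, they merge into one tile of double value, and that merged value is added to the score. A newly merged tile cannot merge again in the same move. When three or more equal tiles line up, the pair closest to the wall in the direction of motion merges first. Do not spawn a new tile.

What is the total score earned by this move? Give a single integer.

Answer: 72

Derivation:
Slide right:
row 0: [16, 16, 16, 16] -> [0, 0, 32, 32]  score +64 (running 64)
row 1: [16, 2, 4, 0] -> [0, 16, 2, 4]  score +0 (running 64)
row 2: [4, 4, 16, 4] -> [0, 8, 16, 4]  score +8 (running 72)
row 3: [64, 0, 0, 32] -> [0, 0, 64, 32]  score +0 (running 72)
Board after move:
 0  0 32 32
 0 16  2  4
 0  8 16  4
 0  0 64 32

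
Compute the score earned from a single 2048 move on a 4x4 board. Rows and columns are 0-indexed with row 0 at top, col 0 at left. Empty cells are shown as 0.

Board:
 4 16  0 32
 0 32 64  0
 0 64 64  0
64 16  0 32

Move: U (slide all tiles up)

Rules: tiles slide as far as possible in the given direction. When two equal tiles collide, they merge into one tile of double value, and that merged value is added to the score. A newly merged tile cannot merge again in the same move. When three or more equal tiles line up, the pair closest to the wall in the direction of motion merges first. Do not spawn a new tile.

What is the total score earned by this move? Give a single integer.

Slide up:
col 0: [4, 0, 0, 64] -> [4, 64, 0, 0]  score +0 (running 0)
col 1: [16, 32, 64, 16] -> [16, 32, 64, 16]  score +0 (running 0)
col 2: [0, 64, 64, 0] -> [128, 0, 0, 0]  score +128 (running 128)
col 3: [32, 0, 0, 32] -> [64, 0, 0, 0]  score +64 (running 192)
Board after move:
  4  16 128  64
 64  32   0   0
  0  64   0   0
  0  16   0   0

Answer: 192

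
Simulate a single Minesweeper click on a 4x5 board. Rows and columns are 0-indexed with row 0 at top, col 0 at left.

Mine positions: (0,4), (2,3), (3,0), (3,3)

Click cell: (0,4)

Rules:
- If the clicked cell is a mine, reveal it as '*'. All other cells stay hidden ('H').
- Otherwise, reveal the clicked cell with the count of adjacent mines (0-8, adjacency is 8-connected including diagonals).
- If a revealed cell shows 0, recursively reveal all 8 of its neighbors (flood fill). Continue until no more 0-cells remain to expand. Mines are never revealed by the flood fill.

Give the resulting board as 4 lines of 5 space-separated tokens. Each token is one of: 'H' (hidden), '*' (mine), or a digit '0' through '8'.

H H H H *
H H H H H
H H H H H
H H H H H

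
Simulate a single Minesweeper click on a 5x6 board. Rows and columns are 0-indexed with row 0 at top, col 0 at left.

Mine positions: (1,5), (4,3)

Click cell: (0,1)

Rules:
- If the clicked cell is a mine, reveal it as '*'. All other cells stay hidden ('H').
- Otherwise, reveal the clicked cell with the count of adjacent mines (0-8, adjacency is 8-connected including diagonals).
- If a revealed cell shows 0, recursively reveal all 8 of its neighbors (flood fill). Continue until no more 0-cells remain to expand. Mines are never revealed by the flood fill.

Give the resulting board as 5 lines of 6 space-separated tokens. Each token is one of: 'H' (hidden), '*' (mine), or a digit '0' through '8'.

0 0 0 0 1 H
0 0 0 0 1 H
0 0 0 0 1 H
0 0 1 1 1 H
0 0 1 H H H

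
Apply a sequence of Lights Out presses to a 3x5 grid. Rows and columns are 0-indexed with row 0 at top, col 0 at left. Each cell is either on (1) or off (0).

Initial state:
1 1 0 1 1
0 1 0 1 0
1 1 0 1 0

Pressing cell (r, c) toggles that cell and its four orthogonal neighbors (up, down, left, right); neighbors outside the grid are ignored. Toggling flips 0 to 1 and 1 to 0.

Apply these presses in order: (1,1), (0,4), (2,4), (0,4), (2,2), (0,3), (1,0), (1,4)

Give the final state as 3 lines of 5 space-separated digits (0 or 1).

Answer: 0 0 1 0 1
0 1 0 1 0
0 1 1 1 0

Derivation:
After press 1 at (1,1):
1 0 0 1 1
1 0 1 1 0
1 0 0 1 0

After press 2 at (0,4):
1 0 0 0 0
1 0 1 1 1
1 0 0 1 0

After press 3 at (2,4):
1 0 0 0 0
1 0 1 1 0
1 0 0 0 1

After press 4 at (0,4):
1 0 0 1 1
1 0 1 1 1
1 0 0 0 1

After press 5 at (2,2):
1 0 0 1 1
1 0 0 1 1
1 1 1 1 1

After press 6 at (0,3):
1 0 1 0 0
1 0 0 0 1
1 1 1 1 1

After press 7 at (1,0):
0 0 1 0 0
0 1 0 0 1
0 1 1 1 1

After press 8 at (1,4):
0 0 1 0 1
0 1 0 1 0
0 1 1 1 0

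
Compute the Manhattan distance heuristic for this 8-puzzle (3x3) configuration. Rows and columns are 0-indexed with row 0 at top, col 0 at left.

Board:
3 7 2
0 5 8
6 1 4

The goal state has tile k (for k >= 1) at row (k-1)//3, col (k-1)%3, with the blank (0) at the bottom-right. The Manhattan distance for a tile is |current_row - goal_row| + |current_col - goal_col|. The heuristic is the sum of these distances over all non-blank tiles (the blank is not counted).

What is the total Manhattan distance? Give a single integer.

Tile 3: at (0,0), goal (0,2), distance |0-0|+|0-2| = 2
Tile 7: at (0,1), goal (2,0), distance |0-2|+|1-0| = 3
Tile 2: at (0,2), goal (0,1), distance |0-0|+|2-1| = 1
Tile 5: at (1,1), goal (1,1), distance |1-1|+|1-1| = 0
Tile 8: at (1,2), goal (2,1), distance |1-2|+|2-1| = 2
Tile 6: at (2,0), goal (1,2), distance |2-1|+|0-2| = 3
Tile 1: at (2,1), goal (0,0), distance |2-0|+|1-0| = 3
Tile 4: at (2,2), goal (1,0), distance |2-1|+|2-0| = 3
Sum: 2 + 3 + 1 + 0 + 2 + 3 + 3 + 3 = 17

Answer: 17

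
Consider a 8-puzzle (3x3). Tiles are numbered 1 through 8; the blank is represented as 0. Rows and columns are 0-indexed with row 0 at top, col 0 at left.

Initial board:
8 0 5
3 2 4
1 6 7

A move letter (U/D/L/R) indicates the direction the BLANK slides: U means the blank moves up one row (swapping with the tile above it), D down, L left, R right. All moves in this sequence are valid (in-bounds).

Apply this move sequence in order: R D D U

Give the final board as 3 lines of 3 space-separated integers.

Answer: 8 5 4
3 2 0
1 6 7

Derivation:
After move 1 (R):
8 5 0
3 2 4
1 6 7

After move 2 (D):
8 5 4
3 2 0
1 6 7

After move 3 (D):
8 5 4
3 2 7
1 6 0

After move 4 (U):
8 5 4
3 2 0
1 6 7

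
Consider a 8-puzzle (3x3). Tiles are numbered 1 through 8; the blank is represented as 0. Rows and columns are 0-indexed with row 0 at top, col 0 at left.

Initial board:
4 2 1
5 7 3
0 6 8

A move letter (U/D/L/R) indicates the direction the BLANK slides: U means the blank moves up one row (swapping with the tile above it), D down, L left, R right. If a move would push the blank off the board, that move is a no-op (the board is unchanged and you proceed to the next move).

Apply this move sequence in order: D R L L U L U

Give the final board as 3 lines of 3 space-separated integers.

Answer: 0 2 1
4 7 3
5 6 8

Derivation:
After move 1 (D):
4 2 1
5 7 3
0 6 8

After move 2 (R):
4 2 1
5 7 3
6 0 8

After move 3 (L):
4 2 1
5 7 3
0 6 8

After move 4 (L):
4 2 1
5 7 3
0 6 8

After move 5 (U):
4 2 1
0 7 3
5 6 8

After move 6 (L):
4 2 1
0 7 3
5 6 8

After move 7 (U):
0 2 1
4 7 3
5 6 8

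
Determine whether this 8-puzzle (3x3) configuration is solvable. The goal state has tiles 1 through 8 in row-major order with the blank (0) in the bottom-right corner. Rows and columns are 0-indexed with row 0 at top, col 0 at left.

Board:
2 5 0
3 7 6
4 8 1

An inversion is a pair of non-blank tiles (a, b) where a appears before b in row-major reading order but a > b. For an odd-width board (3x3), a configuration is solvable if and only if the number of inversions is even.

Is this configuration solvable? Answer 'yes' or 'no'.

Answer: yes

Derivation:
Inversions (pairs i<j in row-major order where tile[i] > tile[j] > 0): 12
12 is even, so the puzzle is solvable.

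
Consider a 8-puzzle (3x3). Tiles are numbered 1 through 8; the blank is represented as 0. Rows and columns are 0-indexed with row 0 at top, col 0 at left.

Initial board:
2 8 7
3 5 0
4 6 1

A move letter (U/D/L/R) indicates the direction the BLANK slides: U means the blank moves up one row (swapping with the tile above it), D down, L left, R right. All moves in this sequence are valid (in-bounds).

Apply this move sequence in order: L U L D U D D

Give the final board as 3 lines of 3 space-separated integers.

Answer: 3 2 7
4 8 5
0 6 1

Derivation:
After move 1 (L):
2 8 7
3 0 5
4 6 1

After move 2 (U):
2 0 7
3 8 5
4 6 1

After move 3 (L):
0 2 7
3 8 5
4 6 1

After move 4 (D):
3 2 7
0 8 5
4 6 1

After move 5 (U):
0 2 7
3 8 5
4 6 1

After move 6 (D):
3 2 7
0 8 5
4 6 1

After move 7 (D):
3 2 7
4 8 5
0 6 1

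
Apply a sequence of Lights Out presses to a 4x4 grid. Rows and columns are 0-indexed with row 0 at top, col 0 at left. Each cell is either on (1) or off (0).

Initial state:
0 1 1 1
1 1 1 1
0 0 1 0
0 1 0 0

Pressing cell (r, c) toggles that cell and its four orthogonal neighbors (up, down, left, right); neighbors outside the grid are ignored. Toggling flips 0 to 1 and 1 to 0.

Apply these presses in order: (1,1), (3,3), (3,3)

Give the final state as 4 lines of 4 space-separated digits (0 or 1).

After press 1 at (1,1):
0 0 1 1
0 0 0 1
0 1 1 0
0 1 0 0

After press 2 at (3,3):
0 0 1 1
0 0 0 1
0 1 1 1
0 1 1 1

After press 3 at (3,3):
0 0 1 1
0 0 0 1
0 1 1 0
0 1 0 0

Answer: 0 0 1 1
0 0 0 1
0 1 1 0
0 1 0 0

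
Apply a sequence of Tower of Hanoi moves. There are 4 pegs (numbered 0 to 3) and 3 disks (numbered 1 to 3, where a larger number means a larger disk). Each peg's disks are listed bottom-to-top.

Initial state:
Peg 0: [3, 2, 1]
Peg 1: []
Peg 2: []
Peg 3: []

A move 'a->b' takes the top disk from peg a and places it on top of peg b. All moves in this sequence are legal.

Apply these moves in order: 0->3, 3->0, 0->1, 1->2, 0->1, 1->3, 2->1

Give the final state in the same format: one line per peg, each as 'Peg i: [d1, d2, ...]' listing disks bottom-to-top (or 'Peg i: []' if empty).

After move 1 (0->3):
Peg 0: [3, 2]
Peg 1: []
Peg 2: []
Peg 3: [1]

After move 2 (3->0):
Peg 0: [3, 2, 1]
Peg 1: []
Peg 2: []
Peg 3: []

After move 3 (0->1):
Peg 0: [3, 2]
Peg 1: [1]
Peg 2: []
Peg 3: []

After move 4 (1->2):
Peg 0: [3, 2]
Peg 1: []
Peg 2: [1]
Peg 3: []

After move 5 (0->1):
Peg 0: [3]
Peg 1: [2]
Peg 2: [1]
Peg 3: []

After move 6 (1->3):
Peg 0: [3]
Peg 1: []
Peg 2: [1]
Peg 3: [2]

After move 7 (2->1):
Peg 0: [3]
Peg 1: [1]
Peg 2: []
Peg 3: [2]

Answer: Peg 0: [3]
Peg 1: [1]
Peg 2: []
Peg 3: [2]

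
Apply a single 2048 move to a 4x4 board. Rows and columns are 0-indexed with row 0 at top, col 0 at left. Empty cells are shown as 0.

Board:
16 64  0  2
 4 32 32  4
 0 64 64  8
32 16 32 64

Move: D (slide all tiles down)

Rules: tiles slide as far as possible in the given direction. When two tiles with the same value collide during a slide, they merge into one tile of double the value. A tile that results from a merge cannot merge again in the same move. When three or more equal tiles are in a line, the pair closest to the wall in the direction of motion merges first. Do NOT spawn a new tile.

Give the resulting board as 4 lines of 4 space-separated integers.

Answer:  0 64  0  2
16 32 32  4
 4 64 64  8
32 16 32 64

Derivation:
Slide down:
col 0: [16, 4, 0, 32] -> [0, 16, 4, 32]
col 1: [64, 32, 64, 16] -> [64, 32, 64, 16]
col 2: [0, 32, 64, 32] -> [0, 32, 64, 32]
col 3: [2, 4, 8, 64] -> [2, 4, 8, 64]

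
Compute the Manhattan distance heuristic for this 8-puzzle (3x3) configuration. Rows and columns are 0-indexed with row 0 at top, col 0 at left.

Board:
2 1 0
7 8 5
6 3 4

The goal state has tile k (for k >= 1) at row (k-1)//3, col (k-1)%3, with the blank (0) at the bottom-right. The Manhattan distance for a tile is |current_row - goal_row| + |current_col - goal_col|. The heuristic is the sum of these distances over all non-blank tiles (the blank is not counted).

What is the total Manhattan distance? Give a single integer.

Answer: 14

Derivation:
Tile 2: (0,0)->(0,1) = 1
Tile 1: (0,1)->(0,0) = 1
Tile 7: (1,0)->(2,0) = 1
Tile 8: (1,1)->(2,1) = 1
Tile 5: (1,2)->(1,1) = 1
Tile 6: (2,0)->(1,2) = 3
Tile 3: (2,1)->(0,2) = 3
Tile 4: (2,2)->(1,0) = 3
Sum: 1 + 1 + 1 + 1 + 1 + 3 + 3 + 3 = 14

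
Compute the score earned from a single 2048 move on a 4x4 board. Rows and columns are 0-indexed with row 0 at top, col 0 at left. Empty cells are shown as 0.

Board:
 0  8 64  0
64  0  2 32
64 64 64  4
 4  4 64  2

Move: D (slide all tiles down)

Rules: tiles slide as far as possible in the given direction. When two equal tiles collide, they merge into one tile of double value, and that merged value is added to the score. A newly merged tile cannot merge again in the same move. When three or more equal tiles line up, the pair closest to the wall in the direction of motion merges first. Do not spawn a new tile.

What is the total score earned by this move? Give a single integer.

Slide down:
col 0: [0, 64, 64, 4] -> [0, 0, 128, 4]  score +128 (running 128)
col 1: [8, 0, 64, 4] -> [0, 8, 64, 4]  score +0 (running 128)
col 2: [64, 2, 64, 64] -> [0, 64, 2, 128]  score +128 (running 256)
col 3: [0, 32, 4, 2] -> [0, 32, 4, 2]  score +0 (running 256)
Board after move:
  0   0   0   0
  0   8  64  32
128  64   2   4
  4   4 128   2

Answer: 256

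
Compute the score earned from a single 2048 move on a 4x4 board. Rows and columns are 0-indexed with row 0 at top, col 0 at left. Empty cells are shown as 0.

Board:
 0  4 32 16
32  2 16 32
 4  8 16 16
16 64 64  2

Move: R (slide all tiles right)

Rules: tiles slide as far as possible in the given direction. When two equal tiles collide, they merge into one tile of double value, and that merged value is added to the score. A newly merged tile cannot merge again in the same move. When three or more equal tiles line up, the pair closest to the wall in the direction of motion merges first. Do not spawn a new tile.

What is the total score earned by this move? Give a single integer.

Slide right:
row 0: [0, 4, 32, 16] -> [0, 4, 32, 16]  score +0 (running 0)
row 1: [32, 2, 16, 32] -> [32, 2, 16, 32]  score +0 (running 0)
row 2: [4, 8, 16, 16] -> [0, 4, 8, 32]  score +32 (running 32)
row 3: [16, 64, 64, 2] -> [0, 16, 128, 2]  score +128 (running 160)
Board after move:
  0   4  32  16
 32   2  16  32
  0   4   8  32
  0  16 128   2

Answer: 160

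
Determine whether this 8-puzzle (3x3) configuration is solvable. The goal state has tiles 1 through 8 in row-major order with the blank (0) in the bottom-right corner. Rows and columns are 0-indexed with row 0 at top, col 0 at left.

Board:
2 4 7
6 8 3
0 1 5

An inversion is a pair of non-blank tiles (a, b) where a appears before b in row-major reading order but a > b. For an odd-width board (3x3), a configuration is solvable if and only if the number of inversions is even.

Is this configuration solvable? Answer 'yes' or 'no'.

Inversions (pairs i<j in row-major order where tile[i] > tile[j] > 0): 14
14 is even, so the puzzle is solvable.

Answer: yes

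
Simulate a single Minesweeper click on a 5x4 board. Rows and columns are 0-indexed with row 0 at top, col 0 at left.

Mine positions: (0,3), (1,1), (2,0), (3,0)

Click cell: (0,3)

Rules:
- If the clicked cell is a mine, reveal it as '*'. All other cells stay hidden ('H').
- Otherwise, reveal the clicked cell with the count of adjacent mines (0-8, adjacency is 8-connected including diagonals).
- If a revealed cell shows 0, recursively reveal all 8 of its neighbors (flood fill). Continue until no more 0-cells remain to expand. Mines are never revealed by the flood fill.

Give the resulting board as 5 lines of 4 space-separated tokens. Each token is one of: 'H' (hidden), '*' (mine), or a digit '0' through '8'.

H H H *
H H H H
H H H H
H H H H
H H H H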